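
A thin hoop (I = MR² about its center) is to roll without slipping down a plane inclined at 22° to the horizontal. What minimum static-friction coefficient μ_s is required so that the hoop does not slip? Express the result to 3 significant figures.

Here I = MR², so the shape factor k = I/(MR²) = 1.
Newton's second law down the slope: Mg sinθ − f = Ma. The torque equation fR = Iα (with α = a/R) gives f = kMa.
These give a = g sinθ/(1+k) and the required friction f = kMg sinθ/(1+k).
With N = Mg cosθ, the no-slip condition f ≤ μN gives μ_min = f/N = k tanθ/(1+k).
μ_min = 1 × tan22° / 2 ≈ 0.202.

μ_min ≈ 0.202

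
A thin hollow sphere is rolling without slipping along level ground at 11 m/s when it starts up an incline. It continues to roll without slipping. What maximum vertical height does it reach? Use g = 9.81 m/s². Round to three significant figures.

h ≈ 10.3 m

Here I = (2/3)MR², so the shape factor k = I/(MR²) = 2/3.
Pure rolling means v = ωR; then KE = ½Mv² + ½I(v/R)² = ½(1+k)Mv² = (5/6)Mv².
All of this converts to potential energy at the highest point: (5/6)Mv₀² = Mgh.
Thus h = (1+k)v₀²/(2g) = 1.667 × 11² / (2 × 9.81) ≈ 10.3 m.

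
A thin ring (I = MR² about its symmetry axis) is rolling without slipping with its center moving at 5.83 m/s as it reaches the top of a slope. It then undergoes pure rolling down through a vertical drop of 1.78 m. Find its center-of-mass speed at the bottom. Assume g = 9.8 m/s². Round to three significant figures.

Here I = MR², so the shape factor k = I/(MR²) = 1.
Since it rolls without slipping, ω = v/R and KE = ½Mv² + ½Iω² = ½(1+k)Mv² = Mv².
Energy conservation: Mv₀² + Mgh = Mv², so v² = v₀² + 2gh/(1+k).
v = √(5.83² + 2×9.8×1.78/2) = √51.43 ≈ 7.17 m/s.

v ≈ 7.17 m/s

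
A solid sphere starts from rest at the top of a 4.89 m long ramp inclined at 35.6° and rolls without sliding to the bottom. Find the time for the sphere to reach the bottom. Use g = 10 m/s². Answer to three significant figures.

With I = (2/5)MR², the ratio k = I/(MR²) is 0.4.
Translational: Mg sinθ − f = Ma. Rotational about the CM: fR = Iα = kMRa, so f = kMa.
Hence a = g sinθ/(1+k) = 10×sin35.6°/1.4 = 4.158 m/s².
With constant a from rest, t = √(2L/a) = √(2·4.89/4.158) ≈ 1.53 s.

t ≈ 1.53 s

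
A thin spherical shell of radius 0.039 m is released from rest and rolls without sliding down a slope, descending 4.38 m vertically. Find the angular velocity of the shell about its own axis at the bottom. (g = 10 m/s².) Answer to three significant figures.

For this body I = (2/3)MR², i.e. k = I/(MR²) = 2/3.
Since it rolls without slipping, ω = v/R and KE = ½Mv² + ½Iω² = ½(1+k)Mv² = (5/6)Mv².
Energy conservation Mgh = ½(1+k)Mv² gives v = √(2gh/(1+k)) = √(2 × 10 × 4.38 / 1.667) = 7.25 m/s.
Then ω = v/R = 7.25 / 0.039 ≈ 186 rad/s.

ω ≈ 186 rad/s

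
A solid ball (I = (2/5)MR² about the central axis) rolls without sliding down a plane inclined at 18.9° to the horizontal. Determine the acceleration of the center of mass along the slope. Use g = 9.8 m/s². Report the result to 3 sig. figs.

Here I = (2/5)MR², so the shape factor k = I/(MR²) = 0.4.
Along the incline Mg sinθ − f = Ma, and torque about the center fR = Iα = kMR²(a/R) gives f = kMa.
Eliminating f: Mg sinθ = (1+k)Ma, so a = g sinθ/(1+k) = 9.8 × sin18.9° / 1.4 ≈ 2.27 m/s².

a ≈ 2.27 m/s²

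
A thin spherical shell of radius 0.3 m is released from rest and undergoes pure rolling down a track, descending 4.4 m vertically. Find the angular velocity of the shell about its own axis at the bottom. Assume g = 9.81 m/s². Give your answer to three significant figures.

The moment of inertia is (2/3)MR², giving k ≡ I/(MR²) = 2/3.
Since it rolls without slipping, ω = v/R and KE = ½Mv² + ½Iω² = ½(1+k)Mv² = (5/6)Mv².
Energy conservation Mgh = ½(1+k)Mv² gives v = √(2gh/(1+k)) = √(2 × 9.81 × 4.4 / 1.667) = 7.197 m/s.
The angular speed follows from ω = v/R = 7.197/0.3 ≈ 24.0 rad/s.

ω ≈ 24.0 rad/s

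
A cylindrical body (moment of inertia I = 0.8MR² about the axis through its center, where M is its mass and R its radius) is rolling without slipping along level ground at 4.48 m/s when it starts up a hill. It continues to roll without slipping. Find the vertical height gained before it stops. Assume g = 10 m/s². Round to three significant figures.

h ≈ 1.81 m

With I = 0.8MR², the ratio k = I/(MR²) is 0.8.
The rolling condition ω = v/R makes the rotational term ½I(v/R)² = ½kMv², so KE_total = ½(1+k)Mv² = (9/10)Mv².
All of this converts to potential energy at the highest point: (9/10)Mv₀² = Mgh.
Thus h = (1+k)v₀²/(2g) = 1.8 × 4.48² / (2 × 10) ≈ 1.81 m.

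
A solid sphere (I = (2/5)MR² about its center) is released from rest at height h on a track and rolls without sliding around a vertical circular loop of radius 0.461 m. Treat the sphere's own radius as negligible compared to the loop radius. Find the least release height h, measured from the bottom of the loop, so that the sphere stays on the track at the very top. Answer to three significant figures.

h_min ≈ 1.24 m

Here I = (2/5)MR², so the shape factor k = I/(MR²) = 0.4.
At the top, contact is just lost when gravity alone supplies the centripetal force: Mg = Mv_top²/r, i.e. v_top² = gr.
With ω = v/R, the kinetic energy at speed v is ½(1+k)Mv² = (7/10)Mv².
Energy conservation from release (height h) to the top (height 2r): Mgh = Mg(2r) + (7/10)M·gr.
Thus h_min = 2r + (1+k)r/2 = r(2 + 1.4/2) = 0.461 × 2.7 ≈ 1.24 m.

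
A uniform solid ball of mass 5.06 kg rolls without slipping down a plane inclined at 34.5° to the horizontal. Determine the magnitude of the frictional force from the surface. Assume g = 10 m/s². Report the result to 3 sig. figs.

With I = (2/5)MR², the ratio k = I/(MR²) is 0.4.
Newton's second law down the slope: Mg sinθ − f = Ma. The torque equation fR = Iα (with α = a/R) gives f = kMa.
Combining, a = g sinθ/(1+k) and f = kMa = kMg sinθ/(1+k).
f = 0.4 × 5.06 × 10 × sin34.5° / 1.4 ≈ 8.19 N.

f ≈ 8.19 N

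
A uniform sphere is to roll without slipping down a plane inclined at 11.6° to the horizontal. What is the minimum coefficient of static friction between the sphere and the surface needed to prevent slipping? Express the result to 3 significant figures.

μ_min ≈ 0.0586

Here I = (2/5)MR², so the shape factor k = I/(MR²) = 0.4.
Newton's second law down the slope: Mg sinθ − f = Ma. The torque equation fR = Iα (with α = a/R) gives f = kMa.
These give a = g sinθ/(1+k) and the required friction f = kMg sinθ/(1+k).
With N = Mg cosθ, the no-slip condition f ≤ μN gives μ_min = f/N = k tanθ/(1+k).
μ_min = 0.4 × tan11.6° / 1.4 ≈ 0.0586.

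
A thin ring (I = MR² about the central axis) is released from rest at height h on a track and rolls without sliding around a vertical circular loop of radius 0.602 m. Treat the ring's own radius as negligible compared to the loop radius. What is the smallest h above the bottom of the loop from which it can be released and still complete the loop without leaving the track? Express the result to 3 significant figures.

h_min ≈ 1.81 m

With I = MR², the ratio k = I/(MR²) is 1.
At the top, contact is just lost when gravity alone supplies the centripetal force: Mg = Mv_top²/r, i.e. v_top² = gr.
With ω = v/R, the kinetic energy at speed v is ½(1+k)Mv² = Mv².
Energy conservation from release (height h) to the top (height 2r): Mgh = Mg(2r) + M·gr.
Thus h_min = 2r + (1+k)r/2 = r(2 + 2/2) = 0.602 × 3 ≈ 1.81 m.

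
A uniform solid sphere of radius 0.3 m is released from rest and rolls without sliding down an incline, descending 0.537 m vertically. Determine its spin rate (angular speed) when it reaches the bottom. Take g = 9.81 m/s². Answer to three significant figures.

Here I = (2/5)MR², so the shape factor k = I/(MR²) = 0.4.
Rolling without slipping gives ω = v/R, so the total kinetic energy is ½Mv² + ½Iω² = ½(1+k)Mv² = (7/10)Mv².
Energy conservation Mgh = ½(1+k)Mv² gives v = √(2gh/(1+k)) = √(2 × 9.81 × 0.537 / 1.4) = 2.743 m/s.
The angular speed follows from ω = v/R = 2.743/0.3 ≈ 9.14 rad/s.

ω ≈ 9.14 rad/s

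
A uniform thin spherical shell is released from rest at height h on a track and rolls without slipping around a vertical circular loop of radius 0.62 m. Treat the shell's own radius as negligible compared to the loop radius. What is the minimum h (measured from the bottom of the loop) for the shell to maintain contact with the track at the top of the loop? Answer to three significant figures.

With I = (2/3)MR², the ratio k = I/(MR²) is 2/3.
At the top of the loop, the minimum-contact condition is Mg = Mv_top²/r, so v_top² = gr.
With ω = v/R, the kinetic energy at speed v is ½(1+k)Mv² = (5/6)Mv².
Energy conservation from release (height h) to the top (height 2r): Mgh = Mg(2r) + (5/6)M·gr.
Thus h_min = 2r + (1+k)r/2 = r(2 + 1.667/2) = 0.62 × 2.833 ≈ 1.76 m.

h_min ≈ 1.76 m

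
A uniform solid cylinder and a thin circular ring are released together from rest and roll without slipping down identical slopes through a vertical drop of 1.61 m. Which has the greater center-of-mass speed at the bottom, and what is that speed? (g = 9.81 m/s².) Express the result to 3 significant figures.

For rolling without slipping, Mgh = ½(1+k)Mv² where k = I/(MR²), so v = √(2gh/(1+k)).
Uniform solid cylinder: k = 0.5, giving v = √(2×9.81×1.61/1.5) = 4.589 m/s.
Thin circular ring: k = 1, giving v = √(2×9.81×1.61/2) = 3.974 m/s.
The smaller k wins: the uniform solid cylinder, at ≈ 4.59 m/s.

the uniform solid cylinder, at v ≈ 4.59 m/s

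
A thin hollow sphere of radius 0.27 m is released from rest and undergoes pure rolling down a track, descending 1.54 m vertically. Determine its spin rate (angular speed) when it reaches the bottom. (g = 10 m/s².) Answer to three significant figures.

ω ≈ 15.9 rad/s

With I = (2/3)MR², the ratio k = I/(MR²) is 2/3.
Since it rolls without slipping, ω = v/R and KE = ½Mv² + ½Iω² = ½(1+k)Mv² = (5/6)Mv².
Energy conservation Mgh = ½(1+k)Mv² gives v = √(2gh/(1+k)) = √(2 × 10 × 1.54 / 1.667) = 4.299 m/s.
Then ω = v/R = 4.299 / 0.27 ≈ 15.9 rad/s.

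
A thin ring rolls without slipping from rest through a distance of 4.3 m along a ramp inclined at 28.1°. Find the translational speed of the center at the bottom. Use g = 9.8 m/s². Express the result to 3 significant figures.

v ≈ 4.46 m/s

The moment of inertia is MR², giving k ≡ I/(MR²) = 1.
Pure rolling means v = ωR; then KE = ½Mv² + ½I(v/R)² = ½(1+k)Mv² = Mv².
The vertical drop is h = L sinθ = 4.3 × sin28.1° = 2.025 m.
Setting Mgh = Mv² gives v = √(2gh/(1+k)) = √(2·9.8·2.025/2) ≈ 4.46 m/s.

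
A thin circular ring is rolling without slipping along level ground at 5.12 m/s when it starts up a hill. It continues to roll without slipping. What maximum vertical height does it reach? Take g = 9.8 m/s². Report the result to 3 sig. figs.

h ≈ 2.67 m

Here I = MR², so the shape factor k = I/(MR²) = 1.
The rolling condition ω = v/R makes the rotational term ½I(v/R)² = ½kMv², so KE_total = ½(1+k)Mv² = Mv².
All of this converts to potential energy at the highest point: Mv₀² = Mgh.
Thus h = (1+k)v₀²/(2g) = 2 × 5.12² / (2 × 9.8) ≈ 2.67 m.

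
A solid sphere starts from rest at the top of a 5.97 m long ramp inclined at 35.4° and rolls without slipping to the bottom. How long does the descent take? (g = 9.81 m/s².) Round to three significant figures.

t ≈ 1.72 s

With I = (2/5)MR², the ratio k = I/(MR²) is 0.4.
Along the incline Mg sinθ − f = Ma, and torque about the center fR = Iα = kMR²(a/R) gives f = kMa.
Hence a = g sinθ/(1+k) = 9.81×sin35.4°/1.4 = 4.059 m/s².
With constant a from rest, t = √(2L/a) = √(2·5.97/4.059) ≈ 1.72 s.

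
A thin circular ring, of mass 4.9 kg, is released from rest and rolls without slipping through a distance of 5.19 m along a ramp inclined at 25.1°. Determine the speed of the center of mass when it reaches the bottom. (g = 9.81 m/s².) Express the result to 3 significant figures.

For this body I = MR², i.e. k = I/(MR²) = 1.
The rolling condition ω = v/R makes the rotational term ½I(v/R)² = ½kMv², so KE_total = ½(1+k)Mv² = Mv².
The vertical drop is h = L sinθ = 5.19 × sin25.1° = 2.202 m.
Energy conservation: Mgh = Mv², so v = √(2gh/(1+k)) = √(2 × 9.81 × 2.202 / 2) ≈ 4.65 m/s.

v ≈ 4.65 m/s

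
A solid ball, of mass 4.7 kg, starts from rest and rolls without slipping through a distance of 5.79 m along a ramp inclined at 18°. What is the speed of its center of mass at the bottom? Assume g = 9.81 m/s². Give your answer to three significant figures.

v ≈ 5.01 m/s

The moment of inertia is (2/5)MR², giving k ≡ I/(MR²) = 0.4.
Rolling without slipping gives ω = v/R, so the total kinetic energy is ½Mv² + ½Iω² = ½(1+k)Mv² = (7/10)Mv².
The vertical drop is h = L sinθ = 5.79 × sin18° = 1.789 m.
Setting Mgh = (7/10)Mv² gives v = √(2gh/(1+k)) = √(2·9.81·1.789/1.4) ≈ 5.01 m/s.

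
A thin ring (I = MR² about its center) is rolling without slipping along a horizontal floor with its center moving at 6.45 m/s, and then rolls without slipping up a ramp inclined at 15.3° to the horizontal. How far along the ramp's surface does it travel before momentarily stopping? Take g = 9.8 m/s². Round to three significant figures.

The moment of inertia is MR², giving k ≡ I/(MR²) = 1.
Rolling without slipping gives ω = v/R, so the total kinetic energy is ½Mv² + ½Iω² = ½(1+k)Mv² = Mv².
Setting this equal to Mgh gives the vertical rise h = (1+k)v₀²/(2g) = 2×6.45²/(2×9.8) = 4.245 m.
The distance along the slope is d = h/sinθ = 4.245/sin15.3° ≈ 16.1 m.

d ≈ 16.1 m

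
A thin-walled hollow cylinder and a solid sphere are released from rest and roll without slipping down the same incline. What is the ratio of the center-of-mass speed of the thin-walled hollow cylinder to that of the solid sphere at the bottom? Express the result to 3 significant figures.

v_ratio ≈ 0.837

Each satisfies Mgh = ½(1+k)Mv² with k = I/(MR²), so v ∝ 1/√(1+k).
For the thin-walled hollow cylinder k = 1; for the solid sphere k = 0.4.
v₁/v₂ = √((1+k₂)/(1+k₁)) = √(1.4/2) ≈ 0.837.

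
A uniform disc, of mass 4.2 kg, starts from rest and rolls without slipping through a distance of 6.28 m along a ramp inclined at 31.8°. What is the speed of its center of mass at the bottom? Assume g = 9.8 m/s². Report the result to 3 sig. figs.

For this body I = (1/2)MR², i.e. k = I/(MR²) = 0.5.
Rolling without slipping gives ω = v/R, so the total kinetic energy is ½Mv² + ½Iω² = ½(1+k)Mv² = (3/4)Mv².
The vertical drop is h = L sinθ = 6.28 × sin31.8° = 3.309 m.
Energy conservation: Mgh = (3/4)Mv², so v = √(2gh/(1+k)) = √(2 × 9.8 × 3.309 / 1.5) ≈ 6.58 m/s.

v ≈ 6.58 m/s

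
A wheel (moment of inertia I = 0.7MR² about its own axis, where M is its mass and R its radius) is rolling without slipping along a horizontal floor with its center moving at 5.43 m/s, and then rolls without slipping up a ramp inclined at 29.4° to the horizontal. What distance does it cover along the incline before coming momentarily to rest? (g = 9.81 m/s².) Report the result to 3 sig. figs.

Here I = 0.7MR², so the shape factor k = I/(MR²) = 0.7.
Pure rolling means v = ωR; then KE = ½Mv² + ½I(v/R)² = ½(1+k)Mv² = (17/20)Mv².
Setting this equal to Mgh gives the vertical rise h = (1+k)v₀²/(2g) = 1.7×5.43²/(2×9.81) = 2.555 m.
Along the incline, d = h/sinθ = 2.555/sin29.4° ≈ 5.20 m.

d ≈ 5.20 m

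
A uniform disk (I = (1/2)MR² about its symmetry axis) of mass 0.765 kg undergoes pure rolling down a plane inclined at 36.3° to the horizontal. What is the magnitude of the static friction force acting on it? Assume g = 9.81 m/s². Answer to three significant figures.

f ≈ 1.48 N

The moment of inertia is (1/2)MR², giving k ≡ I/(MR²) = 0.5.
Newton's second law down the slope: Mg sinθ − f = Ma. The torque equation fR = Iα (with α = a/R) gives f = kMa.
Combining, a = g sinθ/(1+k) and f = kMa = kMg sinθ/(1+k).
f = 0.5 × 0.765 × 9.81 × sin36.3° / 1.5 ≈ 1.48 N.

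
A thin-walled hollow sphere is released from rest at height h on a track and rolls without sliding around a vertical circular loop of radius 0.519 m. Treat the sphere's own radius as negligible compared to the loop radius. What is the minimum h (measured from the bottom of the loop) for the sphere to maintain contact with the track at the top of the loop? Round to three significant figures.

With I = (2/3)MR², the ratio k = I/(MR²) is 2/3.
At the top, contact is just lost when gravity alone supplies the centripetal force: Mg = Mv_top²/r, i.e. v_top² = gr.
With ω = v/R, the kinetic energy at speed v is ½(1+k)Mv² = (5/6)Mv².
Energy conservation from release (height h) to the top (height 2r): Mgh = Mg(2r) + (5/6)M·gr.
Thus h_min = 2r + (1+k)r/2 = r(2 + 1.667/2) = 0.519 × 2.833 ≈ 1.47 m.

h_min ≈ 1.47 m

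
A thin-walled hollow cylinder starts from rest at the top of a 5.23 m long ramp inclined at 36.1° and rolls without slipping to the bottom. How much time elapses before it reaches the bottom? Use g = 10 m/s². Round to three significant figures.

With I = MR², the ratio k = I/(MR²) is 1.
Translational: Mg sinθ − f = Ma. Rotational about the CM: fR = Iα = kMRa, so f = kMa.
Hence a = g sinθ/(1+k) = 10×sin36.1°/2 = 2.946 m/s².
With constant a from rest, t = √(2L/a) = √(2·5.23/2.946) ≈ 1.88 s.

t ≈ 1.88 s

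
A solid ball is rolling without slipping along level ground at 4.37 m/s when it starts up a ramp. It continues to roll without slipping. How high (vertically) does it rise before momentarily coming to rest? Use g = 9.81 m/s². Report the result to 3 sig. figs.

h ≈ 1.36 m

Here I = (2/5)MR², so the shape factor k = I/(MR²) = 0.4.
Rolling without slipping gives ω = v/R, so the total kinetic energy is ½Mv² + ½Iω² = ½(1+k)Mv² = (7/10)Mv².
At the top the kinetic energy is zero, so (7/10)Mv₀² = Mgh.
Thus h = (1+k)v₀²/(2g) = 1.4 × 4.37² / (2 × 9.81) ≈ 1.36 m.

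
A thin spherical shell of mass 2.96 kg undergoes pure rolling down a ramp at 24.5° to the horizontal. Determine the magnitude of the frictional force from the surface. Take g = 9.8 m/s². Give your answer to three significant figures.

For this body I = (2/3)MR², i.e. k = I/(MR²) = 2/3.
Translational: Mg sinθ − f = Ma. Rotational about the CM: fR = Iα = kMRa, so f = kMa.
Combining, a = g sinθ/(1+k) and f = kMa = kMg sinθ/(1+k).
f = (2/3) × 2.96 × 9.8 × sin24.5° / 1.667 ≈ 4.81 N.

f ≈ 4.81 N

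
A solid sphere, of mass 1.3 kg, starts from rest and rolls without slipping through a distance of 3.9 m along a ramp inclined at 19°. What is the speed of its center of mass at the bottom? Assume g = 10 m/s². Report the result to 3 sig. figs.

The moment of inertia is (2/5)MR², giving k ≡ I/(MR²) = 0.4.
Pure rolling means v = ωR; then KE = ½Mv² + ½I(v/R)² = ½(1+k)Mv² = (7/10)Mv².
The vertical drop is h = L sinθ = 3.9 × sin19° = 1.27 m.
Energy conservation: Mgh = (7/10)Mv², so v = √(2gh/(1+k)) = √(2 × 10 × 1.27 / 1.4) ≈ 4.26 m/s.

v ≈ 4.26 m/s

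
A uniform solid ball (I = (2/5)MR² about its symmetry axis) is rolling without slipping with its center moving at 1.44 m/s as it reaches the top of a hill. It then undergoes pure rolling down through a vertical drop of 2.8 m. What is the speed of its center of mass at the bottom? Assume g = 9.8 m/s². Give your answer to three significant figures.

v ≈ 6.42 m/s

Here I = (2/5)MR², so the shape factor k = I/(MR²) = 0.4.
Since it rolls without slipping, ω = v/R and KE = ½Mv² + ½Iω² = ½(1+k)Mv² = (7/10)Mv².
Energy conservation: (7/10)Mv₀² + Mgh = (7/10)Mv², so v² = v₀² + 2gh/(1+k).
v = √(1.44² + 2×9.8×2.8/1.4) = √41.27 ≈ 6.42 m/s.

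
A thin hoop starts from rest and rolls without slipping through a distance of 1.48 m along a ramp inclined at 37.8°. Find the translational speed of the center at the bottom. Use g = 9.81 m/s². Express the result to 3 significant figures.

v ≈ 2.98 m/s

With I = MR², the ratio k = I/(MR²) is 1.
Rolling without slipping gives ω = v/R, so the total kinetic energy is ½Mv² + ½Iω² = ½(1+k)Mv² = Mv².
The vertical drop is h = L sinθ = 1.48 × sin37.8° = 0.9071 m.
Energy conservation: Mgh = Mv², so v = √(2gh/(1+k)) = √(2 × 9.81 × 0.9071 / 2) ≈ 2.98 m/s.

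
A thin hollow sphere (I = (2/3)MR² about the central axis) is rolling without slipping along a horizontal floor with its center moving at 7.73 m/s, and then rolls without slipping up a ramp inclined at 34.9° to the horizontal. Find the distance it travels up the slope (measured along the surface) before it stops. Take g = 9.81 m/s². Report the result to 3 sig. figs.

d ≈ 8.87 m

The moment of inertia is (2/3)MR², giving k ≡ I/(MR²) = 2/3.
Rolling without slipping gives ω = v/R, so the total kinetic energy is ½Mv² + ½Iω² = ½(1+k)Mv² = (5/6)Mv².
Setting this equal to Mgh gives the vertical rise h = (1+k)v₀²/(2g) = 1.667×7.73²/(2×9.81) = 5.076 m.
Along the incline, d = h/sinθ = 5.076/sin34.9° ≈ 8.87 m.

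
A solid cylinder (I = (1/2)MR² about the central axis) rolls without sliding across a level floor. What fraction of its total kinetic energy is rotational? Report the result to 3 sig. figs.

fraction ≈ 0.333

The moment of inertia is (1/2)MR², giving k ≡ I/(MR²) = 0.5.
With ω = v/R, KE_trans = ½Mv² and KE_rot = ½Iω² = ½kMv², so KE_total = ½(1+k)Mv².
The rotational fraction is therefore k/(1+k) = 0.5/1.5 ≈ 0.333.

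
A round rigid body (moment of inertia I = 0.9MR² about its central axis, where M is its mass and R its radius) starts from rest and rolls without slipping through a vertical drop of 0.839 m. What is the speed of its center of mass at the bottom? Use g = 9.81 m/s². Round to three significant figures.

v ≈ 2.94 m/s

For this body I = 0.9MR², i.e. k = I/(MR²) = 0.9.
Since it rolls without slipping, ω = v/R and KE = ½Mv² + ½Iω² = ½(1+k)Mv² = (19/20)Mv².
Setting Mgh = (19/20)Mv² gives v = √(2gh/(1+k)) = √(2·9.81·0.839/1.9) ≈ 2.94 m/s.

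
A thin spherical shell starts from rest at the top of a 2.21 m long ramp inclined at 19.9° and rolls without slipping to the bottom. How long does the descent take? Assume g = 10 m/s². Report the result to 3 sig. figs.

t ≈ 1.47 s

The moment of inertia is (2/3)MR², giving k ≡ I/(MR²) = 2/3.
Translational: Mg sinθ − f = Ma. Rotational about the CM: fR = Iα = kMRa, so f = kMa.
Hence a = g sinθ/(1+k) = 10×sin19.9°/1.667 = 2.042 m/s².
With constant a from rest, t = √(2L/a) = √(2·2.21/2.042) ≈ 1.47 s.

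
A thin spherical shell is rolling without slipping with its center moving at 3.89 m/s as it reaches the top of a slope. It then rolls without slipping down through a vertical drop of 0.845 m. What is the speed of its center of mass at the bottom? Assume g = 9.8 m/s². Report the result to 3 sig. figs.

v ≈ 5.01 m/s

For this body I = (2/3)MR², i.e. k = I/(MR²) = 2/3.
Rolling without slipping gives ω = v/R, so the total kinetic energy is ½Mv² + ½Iω² = ½(1+k)Mv² = (5/6)Mv².
Conserving energy between top and bottom: (5/6)Mv² = (5/6)Mv₀² + Mgh, hence v² = v₀² + 2gh/(1+k).
v = √(3.89² + 2×9.8×0.845/1.667) = √25.07 ≈ 5.01 m/s.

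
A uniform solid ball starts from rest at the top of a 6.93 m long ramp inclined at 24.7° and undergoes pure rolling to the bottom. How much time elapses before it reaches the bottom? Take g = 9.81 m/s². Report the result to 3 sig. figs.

The moment of inertia is (2/5)MR², giving k ≡ I/(MR²) = 0.4.
Newton's second law down the slope: Mg sinθ − f = Ma. The torque equation fR = Iα (with α = a/R) gives f = kMa.
Hence a = g sinθ/(1+k) = 9.81×sin24.7°/1.4 = 2.928 m/s².
Starting from rest, L = ½at², so t = √(2L/a) = √(2×6.93/2.928) ≈ 2.18 s.

t ≈ 2.18 s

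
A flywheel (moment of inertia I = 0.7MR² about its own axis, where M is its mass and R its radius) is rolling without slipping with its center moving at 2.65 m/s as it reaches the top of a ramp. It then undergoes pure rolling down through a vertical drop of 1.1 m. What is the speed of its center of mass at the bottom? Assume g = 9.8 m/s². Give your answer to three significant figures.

For this body I = 0.7MR², i.e. k = I/(MR²) = 0.7.
Rolling without slipping gives ω = v/R, so the total kinetic energy is ½Mv² + ½Iω² = ½(1+k)Mv² = (17/20)Mv².
Conserving energy between top and bottom: (17/20)Mv² = (17/20)Mv₀² + Mgh, hence v² = v₀² + 2gh/(1+k).
v = √(2.65² + 2×9.8×1.1/1.7) = √19.7 ≈ 4.44 m/s.

v ≈ 4.44 m/s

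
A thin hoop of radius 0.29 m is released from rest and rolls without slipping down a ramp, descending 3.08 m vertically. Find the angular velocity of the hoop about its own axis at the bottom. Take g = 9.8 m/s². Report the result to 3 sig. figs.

The moment of inertia is MR², giving k ≡ I/(MR²) = 1.
The rolling condition ω = v/R makes the rotational term ½I(v/R)² = ½kMv², so KE_total = ½(1+k)Mv² = Mv².
Energy conservation Mgh = ½(1+k)Mv² gives v = √(2gh/(1+k)) = √(2 × 9.8 × 3.08 / 2) = 5.494 m/s.
Then ω = v/R = 5.494 / 0.29 ≈ 18.9 rad/s.

ω ≈ 18.9 rad/s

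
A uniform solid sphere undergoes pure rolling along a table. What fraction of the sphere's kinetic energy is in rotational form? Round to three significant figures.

With I = (2/5)MR², the ratio k = I/(MR²) is 0.4.
Since ω = v/R, the translational part is ½Mv² and the rotational part is ½I(v/R)² = ½kMv²; the total is ½(1+k)Mv².
The rotational fraction is therefore k/(1+k) = 0.4/1.4 ≈ 0.286.

fraction ≈ 0.286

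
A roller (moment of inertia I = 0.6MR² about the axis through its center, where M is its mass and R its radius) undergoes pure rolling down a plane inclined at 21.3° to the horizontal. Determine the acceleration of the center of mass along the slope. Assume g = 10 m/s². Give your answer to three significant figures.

With I = 0.6MR², the ratio k = I/(MR²) is 0.6.
Translational: Mg sinθ − f = Ma. Rotational about the CM: fR = Iα = kMRa, so f = kMa.
Eliminating f: Mg sinθ = (1+k)Ma, so a = g sinθ/(1+k) = 10 × sin21.3° / 1.6 ≈ 2.27 m/s².

a ≈ 2.27 m/s²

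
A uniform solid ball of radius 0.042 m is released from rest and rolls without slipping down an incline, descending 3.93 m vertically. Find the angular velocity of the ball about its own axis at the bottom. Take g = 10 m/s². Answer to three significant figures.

The moment of inertia is (2/5)MR², giving k ≡ I/(MR²) = 0.4.
Rolling without slipping gives ω = v/R, so the total kinetic energy is ½Mv² + ½Iω² = ½(1+k)Mv² = (7/10)Mv².
Energy conservation Mgh = ½(1+k)Mv² gives v = √(2gh/(1+k)) = √(2 × 10 × 3.93 / 1.4) = 7.493 m/s.
Then ω = v/R = 7.493 / 0.042 ≈ 178 rad/s.

ω ≈ 178 rad/s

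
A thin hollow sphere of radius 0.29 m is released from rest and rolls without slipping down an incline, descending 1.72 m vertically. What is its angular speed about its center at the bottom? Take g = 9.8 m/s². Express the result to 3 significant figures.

The moment of inertia is (2/3)MR², giving k ≡ I/(MR²) = 2/3.
Pure rolling means v = ωR; then KE = ½Mv² + ½I(v/R)² = ½(1+k)Mv² = (5/6)Mv².
Energy conservation Mgh = ½(1+k)Mv² gives v = √(2gh/(1+k)) = √(2 × 9.8 × 1.72 / 1.667) = 4.497 m/s.
Then ω = v/R = 4.497 / 0.29 ≈ 15.5 rad/s.

ω ≈ 15.5 rad/s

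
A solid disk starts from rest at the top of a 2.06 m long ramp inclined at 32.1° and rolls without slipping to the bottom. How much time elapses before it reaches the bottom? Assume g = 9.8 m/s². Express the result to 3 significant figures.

t ≈ 1.09 s

For this body I = (1/2)MR², i.e. k = I/(MR²) = 0.5.
Newton's second law down the slope: Mg sinθ − f = Ma. The torque equation fR = Iα (with α = a/R) gives f = kMa.
Hence a = g sinθ/(1+k) = 9.8×sin32.1°/1.5 = 3.472 m/s².
With constant a from rest, t = √(2L/a) = √(2·2.06/3.472) ≈ 1.09 s.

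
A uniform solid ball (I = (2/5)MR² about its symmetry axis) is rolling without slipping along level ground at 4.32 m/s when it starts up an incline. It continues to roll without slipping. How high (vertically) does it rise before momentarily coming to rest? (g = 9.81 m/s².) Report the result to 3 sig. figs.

The moment of inertia is (2/5)MR², giving k ≡ I/(MR²) = 0.4.
Pure rolling means v = ωR; then KE = ½Mv² + ½I(v/R)² = ½(1+k)Mv² = (7/10)Mv².
At the top the kinetic energy is zero, so (7/10)Mv₀² = Mgh.
Thus h = (1+k)v₀²/(2g) = 1.4 × 4.32² / (2 × 9.81) ≈ 1.33 m.

h ≈ 1.33 m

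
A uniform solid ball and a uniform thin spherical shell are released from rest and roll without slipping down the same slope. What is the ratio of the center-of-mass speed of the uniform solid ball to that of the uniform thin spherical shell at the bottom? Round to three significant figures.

v_ratio ≈ 1.09

Each satisfies Mgh = ½(1+k)Mv² with k = I/(MR²), so v ∝ 1/√(1+k).
For the uniform solid ball k = 0.4; for the uniform thin spherical shell k = 2/3.
v₁/v₂ = √((1+k₂)/(1+k₁)) = √(1.667/1.4) ≈ 1.09.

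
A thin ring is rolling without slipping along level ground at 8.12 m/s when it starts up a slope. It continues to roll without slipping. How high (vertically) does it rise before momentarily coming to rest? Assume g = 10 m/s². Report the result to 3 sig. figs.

h ≈ 6.59 m

The moment of inertia is MR², giving k ≡ I/(MR²) = 1.
Rolling without slipping gives ω = v/R, so the total kinetic energy is ½Mv² + ½Iω² = ½(1+k)Mv² = Mv².
At the top the kinetic energy is zero, so Mv₀² = Mgh.
Thus h = (1+k)v₀²/(2g) = 2 × 8.12² / (2 × 10) ≈ 6.59 m.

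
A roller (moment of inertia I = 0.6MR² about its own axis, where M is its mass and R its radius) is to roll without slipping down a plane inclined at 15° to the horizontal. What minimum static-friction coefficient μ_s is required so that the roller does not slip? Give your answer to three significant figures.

The moment of inertia is 0.6MR², giving k ≡ I/(MR²) = 0.6.
Along the incline Mg sinθ − f = Ma, and torque about the center fR = Iα = kMR²(a/R) gives f = kMa.
These give a = g sinθ/(1+k) and the required friction f = kMg sinθ/(1+k).
With N = Mg cosθ, the no-slip condition f ≤ μN gives μ_min = f/N = k tanθ/(1+k).
μ_min = 0.6 × tan15° / 1.6 ≈ 0.100.

μ_min ≈ 0.100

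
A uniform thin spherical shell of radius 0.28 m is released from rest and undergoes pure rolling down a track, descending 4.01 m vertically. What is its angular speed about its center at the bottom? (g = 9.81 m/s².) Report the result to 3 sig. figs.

ω ≈ 24.5 rad/s

The moment of inertia is (2/3)MR², giving k ≡ I/(MR²) = 2/3.
The rolling condition ω = v/R makes the rotational term ½I(v/R)² = ½kMv², so KE_total = ½(1+k)Mv² = (5/6)Mv².
Energy conservation Mgh = ½(1+k)Mv² gives v = √(2gh/(1+k)) = √(2 × 9.81 × 4.01 / 1.667) = 6.871 m/s.
Then ω = v/R = 6.871 / 0.28 ≈ 24.5 rad/s.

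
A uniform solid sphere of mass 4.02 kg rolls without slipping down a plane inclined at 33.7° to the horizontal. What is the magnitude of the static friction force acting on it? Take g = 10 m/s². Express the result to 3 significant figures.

The moment of inertia is (2/5)MR², giving k ≡ I/(MR²) = 0.4.
Along the incline Mg sinθ − f = Ma, and torque about the center fR = Iα = kMR²(a/R) gives f = kMa.
Combining, a = g sinθ/(1+k) and f = kMa = kMg sinθ/(1+k).
f = 0.4 × 4.02 × 10 × sin33.7° / 1.4 ≈ 6.37 N.

f ≈ 6.37 N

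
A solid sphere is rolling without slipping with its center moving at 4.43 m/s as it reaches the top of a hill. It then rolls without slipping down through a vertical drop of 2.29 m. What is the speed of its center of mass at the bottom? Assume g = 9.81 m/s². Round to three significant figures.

Here I = (2/5)MR², so the shape factor k = I/(MR²) = 0.4.
The rolling condition ω = v/R makes the rotational term ½I(v/R)² = ½kMv², so KE_total = ½(1+k)Mv² = (7/10)Mv².
Energy conservation: (7/10)Mv₀² + Mgh = (7/10)Mv², so v² = v₀² + 2gh/(1+k).
v = √(4.43² + 2×9.81×2.29/1.4) = √51.72 ≈ 7.19 m/s.

v ≈ 7.19 m/s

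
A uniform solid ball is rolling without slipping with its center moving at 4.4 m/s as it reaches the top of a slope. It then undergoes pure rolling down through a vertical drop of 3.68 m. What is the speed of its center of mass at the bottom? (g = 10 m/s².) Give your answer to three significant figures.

v ≈ 8.48 m/s

For this body I = (2/5)MR², i.e. k = I/(MR²) = 0.4.
Pure rolling means v = ωR; then KE = ½Mv² + ½I(v/R)² = ½(1+k)Mv² = (7/10)Mv².
Conserving energy between top and bottom: (7/10)Mv² = (7/10)Mv₀² + Mgh, hence v² = v₀² + 2gh/(1+k).
v = √(4.4² + 2×10×3.68/1.4) = √71.93 ≈ 8.48 m/s.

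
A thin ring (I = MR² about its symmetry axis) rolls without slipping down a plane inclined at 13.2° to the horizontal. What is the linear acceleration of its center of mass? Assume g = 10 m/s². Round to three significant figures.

a ≈ 1.14 m/s²

With I = MR², the ratio k = I/(MR²) is 1.
Along the incline Mg sinθ − f = Ma, and torque about the center fR = Iα = kMR²(a/R) gives f = kMa.
Eliminating f: Mg sinθ = (1+k)Ma, so a = g sinθ/(1+k) = 10 × sin13.2° / 2 ≈ 1.14 m/s².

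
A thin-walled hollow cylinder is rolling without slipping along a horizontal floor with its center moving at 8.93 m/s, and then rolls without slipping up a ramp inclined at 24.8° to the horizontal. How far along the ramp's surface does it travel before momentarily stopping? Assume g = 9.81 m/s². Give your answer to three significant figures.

d ≈ 19.4 m

The moment of inertia is MR², giving k ≡ I/(MR²) = 1.
The rolling condition ω = v/R makes the rotational term ½I(v/R)² = ½kMv², so KE_total = ½(1+k)Mv² = Mv².
Setting this equal to Mgh gives the vertical rise h = (1+k)v₀²/(2g) = 2×8.93²/(2×9.81) = 8.129 m.
The distance along the slope is d = h/sinθ = 8.129/sin24.8° ≈ 19.4 m.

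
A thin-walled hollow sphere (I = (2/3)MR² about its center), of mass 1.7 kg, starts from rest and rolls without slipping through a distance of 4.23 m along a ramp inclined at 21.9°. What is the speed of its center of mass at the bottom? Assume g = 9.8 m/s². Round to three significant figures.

v ≈ 4.31 m/s

The moment of inertia is (2/3)MR², giving k ≡ I/(MR²) = 2/3.
Since it rolls without slipping, ω = v/R and KE = ½Mv² + ½Iω² = ½(1+k)Mv² = (5/6)Mv².
The vertical drop is h = L sinθ = 4.23 × sin21.9° = 1.578 m.
Setting Mgh = (5/6)Mv² gives v = √(2gh/(1+k)) = √(2·9.8·1.578/1.667) ≈ 4.31 m/s.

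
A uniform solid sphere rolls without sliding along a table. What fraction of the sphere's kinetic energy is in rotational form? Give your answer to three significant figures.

fraction ≈ 0.286

For this body I = (2/5)MR², i.e. k = I/(MR²) = 0.4.
With ω = v/R, KE_trans = ½Mv² and KE_rot = ½Iω² = ½kMv², so KE_total = ½(1+k)Mv².
The rotational fraction is therefore k/(1+k) = 0.4/1.4 ≈ 0.286.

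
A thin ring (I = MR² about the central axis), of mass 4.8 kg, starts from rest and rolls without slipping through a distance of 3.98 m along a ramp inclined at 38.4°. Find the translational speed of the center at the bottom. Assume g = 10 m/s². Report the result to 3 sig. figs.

With I = MR², the ratio k = I/(MR²) is 1.
Since it rolls without slipping, ω = v/R and KE = ½Mv² + ½Iω² = ½(1+k)Mv² = Mv².
The vertical drop is h = L sinθ = 3.98 × sin38.4° = 2.472 m.
Energy conservation: Mgh = Mv², so v = √(2gh/(1+k)) = √(2 × 10 × 2.472 / 2) ≈ 4.97 m/s.

v ≈ 4.97 m/s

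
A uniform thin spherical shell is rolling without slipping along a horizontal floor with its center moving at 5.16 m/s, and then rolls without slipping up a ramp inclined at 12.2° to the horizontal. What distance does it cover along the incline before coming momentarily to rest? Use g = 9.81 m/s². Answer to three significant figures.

Here I = (2/3)MR², so the shape factor k = I/(MR²) = 2/3.
The rolling condition ω = v/R makes the rotational term ½I(v/R)² = ½kMv², so KE_total = ½(1+k)Mv² = (5/6)Mv².
Setting this equal to Mgh gives the vertical rise h = (1+k)v₀²/(2g) = 1.667×5.16²/(2×9.81) = 2.262 m.
The distance along the slope is d = h/sinθ = 2.262/sin12.2° ≈ 10.7 m.

d ≈ 10.7 m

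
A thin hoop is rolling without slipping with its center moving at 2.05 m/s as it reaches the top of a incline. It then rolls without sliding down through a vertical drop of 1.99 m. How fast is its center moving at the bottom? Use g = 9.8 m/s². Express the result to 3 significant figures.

v ≈ 4.87 m/s

With I = MR², the ratio k = I/(MR²) is 1.
The rolling condition ω = v/R makes the rotational term ½I(v/R)² = ½kMv², so KE_total = ½(1+k)Mv² = Mv².
Energy conservation: Mv₀² + Mgh = Mv², so v² = v₀² + 2gh/(1+k).
v = √(2.05² + 2×9.8×1.99/2) = √23.7 ≈ 4.87 m/s.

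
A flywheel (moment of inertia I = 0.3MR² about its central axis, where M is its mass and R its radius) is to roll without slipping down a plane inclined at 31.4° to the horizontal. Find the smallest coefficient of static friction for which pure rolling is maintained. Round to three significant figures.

Here I = 0.3MR², so the shape factor k = I/(MR²) = 0.3.
Newton's second law down the slope: Mg sinθ − f = Ma. The torque equation fR = Iα (with α = a/R) gives f = kMa.
These give a = g sinθ/(1+k) and the required friction f = kMg sinθ/(1+k).
The normal force is N = Mg cosθ, so μ_min = f/N = k tanθ/(1+k).
μ_min = 0.3 × tan31.4° / 1.3 ≈ 0.141.

μ_min ≈ 0.141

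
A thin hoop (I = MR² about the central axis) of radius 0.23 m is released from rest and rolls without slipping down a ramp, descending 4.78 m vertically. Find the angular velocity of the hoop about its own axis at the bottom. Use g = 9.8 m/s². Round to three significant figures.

ω ≈ 29.8 rad/s

The moment of inertia is MR², giving k ≡ I/(MR²) = 1.
Since it rolls without slipping, ω = v/R and KE = ½Mv² + ½Iω² = ½(1+k)Mv² = Mv².
Energy conservation Mgh = ½(1+k)Mv² gives v = √(2gh/(1+k)) = √(2 × 9.8 × 4.78 / 2) = 6.844 m/s.
Then ω = v/R = 6.844 / 0.23 ≈ 29.8 rad/s.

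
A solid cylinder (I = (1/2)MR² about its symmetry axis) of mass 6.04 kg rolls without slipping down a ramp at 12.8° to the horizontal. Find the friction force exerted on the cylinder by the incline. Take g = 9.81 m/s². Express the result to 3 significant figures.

Here I = (1/2)MR², so the shape factor k = I/(MR²) = 0.5.
Translational: Mg sinθ − f = Ma. Rotational about the CM: fR = Iα = kMRa, so f = kMa.
Combining, a = g sinθ/(1+k) and f = kMa = kMg sinθ/(1+k).
f = 0.5 × 6.04 × 9.81 × sin12.8° / 1.5 ≈ 4.38 N.

f ≈ 4.38 N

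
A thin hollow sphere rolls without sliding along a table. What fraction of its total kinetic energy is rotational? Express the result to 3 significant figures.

Here I = (2/3)MR², so the shape factor k = I/(MR²) = 2/3.
With ω = v/R, KE_trans = ½Mv² and KE_rot = ½Iω² = ½kMv², so KE_total = ½(1+k)Mv².
The rotational fraction is therefore k/(1+k) = (2/3)/1.667 ≈ 0.400.

fraction ≈ 0.400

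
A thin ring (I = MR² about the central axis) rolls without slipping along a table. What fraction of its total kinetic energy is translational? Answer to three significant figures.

fraction ≈ 0.500

The moment of inertia is MR², giving k ≡ I/(MR²) = 1.
With ω = v/R, KE_trans = ½Mv² and KE_rot = ½Iω² = ½kMv², so KE_total = ½(1+k)Mv².
The translational fraction is therefore 1/(1+k) = 1/2 ≈ 0.500.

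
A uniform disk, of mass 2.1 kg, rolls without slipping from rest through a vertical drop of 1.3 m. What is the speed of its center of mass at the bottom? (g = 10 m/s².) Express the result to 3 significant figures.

The moment of inertia is (1/2)MR², giving k ≡ I/(MR²) = 0.5.
The rolling condition ω = v/R makes the rotational term ½I(v/R)² = ½kMv², so KE_total = ½(1+k)Mv² = (3/4)Mv².
Energy conservation: Mgh = (3/4)Mv², so v = √(2gh/(1+k)) = √(2 × 10 × 1.3 / 1.5) ≈ 4.16 m/s.

v ≈ 4.16 m/s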